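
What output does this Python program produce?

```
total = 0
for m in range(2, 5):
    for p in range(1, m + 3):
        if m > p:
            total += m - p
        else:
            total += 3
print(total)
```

37

m=2,p=1: 2>1, total = 0+1 = 1
m=2,p=2: not 2>2, total = 1+3 = 4
m=2,p=3: not 2>3, total = 4+3 = 7
m=2,p=4: not 2>4, total = 7+3 = 10
m=3,p=1: 3>1, total = 10+2 = 12
m=3,p=2: 3>2, total = 12+1 = 13
m=3,p=3: not 3>3, total = 13+3 = 16
m=3,p=4: not 3>4, total = 16+3 = 19
m=3,p=5: not 3>5, total = 19+3 = 22
m=4,p=1: 4>1, total = 22+3 = 25
m=4,p=2: 4>2, total = 25+2 = 27
m=4,p=3: 4>3, total = 27+1 = 28
m=4,p=4: not 4>4, total = 28+3 = 31
m=4,p=5: not 4>5, total = 31+3 = 34
m=4,p=6: not 4>6, total = 34+3 = 37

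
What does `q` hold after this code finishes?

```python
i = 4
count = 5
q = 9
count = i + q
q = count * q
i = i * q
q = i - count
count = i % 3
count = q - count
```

455

count = 4+9 = 13
q = 13*9 = 117
i = 4*117 = 468
q = 468-13 = 455
count = 468%3 = 0
count = 455-0 = 455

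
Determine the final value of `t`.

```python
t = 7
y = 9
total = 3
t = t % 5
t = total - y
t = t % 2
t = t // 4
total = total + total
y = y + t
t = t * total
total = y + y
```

0

t = 7%5 = 2
t = 3-9 = -6
t = (-6)%2 = 0
t = 0//4 = 0
total = 3+3 = 6
y = 9+0 = 9
t = 0*6 = 0
total = 9+9 = 18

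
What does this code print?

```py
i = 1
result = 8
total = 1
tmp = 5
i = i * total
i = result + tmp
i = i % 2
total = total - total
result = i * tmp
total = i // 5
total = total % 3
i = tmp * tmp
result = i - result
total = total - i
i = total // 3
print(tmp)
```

i = 1*1 = 1
i = 8+5 = 13
i = 13%2 = 1
total = 1-1 = 0
result = 1*5 = 5
total = 1//5 = 0
total = 0%3 = 0
i = 5*5 = 25
result = 25-5 = 20
total = 0-25 = -25
i = (-25)//3 = -9

5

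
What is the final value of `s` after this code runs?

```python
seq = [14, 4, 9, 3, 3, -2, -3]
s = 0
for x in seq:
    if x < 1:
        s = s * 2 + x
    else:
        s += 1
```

13

x=14: not <1, s = 0+1 = 1
x=4: not <1, s = 1+1 = 2
x=9: not <1, s = 2+1 = 3
x=3: not <1, s = 3+1 = 4
x=3: not <1, s = 4+1 = 5
x=-2: <1, s = 5*2+(-2) = 8
x=-3: <1, s = 8*2+(-3) = 13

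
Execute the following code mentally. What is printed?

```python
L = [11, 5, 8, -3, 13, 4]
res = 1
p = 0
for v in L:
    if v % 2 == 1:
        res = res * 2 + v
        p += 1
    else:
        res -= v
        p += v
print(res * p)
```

v=11: odd, res = 1*2+11 = 13; p=1
v=5: odd, res = 13*2+5 = 31; p=2
v=8: not odd, res = 31-8 = 23; p=10
v=-3: odd, res = 23*2+(-3) = 43; p=11
v=13: odd, res = 43*2+13 = 99; p=12
v=4: not odd, res = 99-4 = 95; p=16
res*p = 95*16 = 1520

1520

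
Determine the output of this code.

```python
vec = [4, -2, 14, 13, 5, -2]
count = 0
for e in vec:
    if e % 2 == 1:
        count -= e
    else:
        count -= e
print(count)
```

e=4: not odd, count = 0-4 = -4
e=-2: not odd, count = (-4)-(-2) = -2
e=14: not odd, count = (-2)-14 = -16
e=13: odd, count = (-16)-13 = -29
e=5: odd, count = (-29)-5 = -34
e=-2: not odd, count = (-34)-(-2) = -32

-32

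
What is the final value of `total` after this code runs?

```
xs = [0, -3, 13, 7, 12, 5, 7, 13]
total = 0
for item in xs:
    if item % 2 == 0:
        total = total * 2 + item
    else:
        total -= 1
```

3

item=0: even, total = 0*2+0 = 0
item=-3: not even, total = 0-1 = -1
item=13: not even, total = (-1)-1 = -2
item=7: not even, total = (-2)-1 = -3
item=12: even, total = (-3)*2+12 = 6
item=5: not even, total = 6-1 = 5
item=7: not even, total = 5-1 = 4
item=13: not even, total = 4-1 = 3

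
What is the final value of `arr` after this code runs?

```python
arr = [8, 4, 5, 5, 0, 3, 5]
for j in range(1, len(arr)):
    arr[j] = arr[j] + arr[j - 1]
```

[8, 12, 17, 22, 22, 25, 30]

j=1: arr[1] = 4+8 = 12 → [8, 12, 5, 5, 0, 3, 5]
j=2: arr[2] = 5+12 = 17 → [8, 12, 17, 5, 0, 3, 5]
j=3: arr[3] = 5+17 = 22 → [8, 12, 17, 22, 0, 3, 5]
j=4: arr[4] = 0+22 = 22 → [8, 12, 17, 22, 22, 3, 5]
j=5: arr[5] = 3+22 = 25 → [8, 12, 17, 22, 22, 25, 5]
j=6: arr[6] = 5+25 = 30 → [8, 12, 17, 22, 22, 25, 30]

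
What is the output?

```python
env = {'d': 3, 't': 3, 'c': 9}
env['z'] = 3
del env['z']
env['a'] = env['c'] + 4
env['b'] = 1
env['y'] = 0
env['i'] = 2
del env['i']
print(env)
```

env['z'] = 3 → {'d': 3, 't': 3, 'c': 9, 'z': 3}
del 'z' → {'d': 3, 't': 3, 'c': 9}
env['a'] = env['c']+4 = 13 → {'d': 3, 't': 3, 'c': 9, 'a': 13}
env['b'] = 1 → {'d': 3, 't': 3, 'c': 9, 'a': 13, 'b': 1}
env['y'] = 0 → {'d': 3, 't': 3, 'c': 9, 'a': 13, 'b': 1, 'y': 0}
env['i'] = 2 → {'d': 3, 't': 3, 'c': 9, 'a': 13, 'b': 1, 'y': 0, 'i': 2}
del 'i' → {'d': 3, 't': 3, 'c': 9, 'a': 13, 'b': 1, 'y': 0}

{'d': 3, 't': 3, 'c': 9, 'a': 13, 'b': 1, 'y': 0}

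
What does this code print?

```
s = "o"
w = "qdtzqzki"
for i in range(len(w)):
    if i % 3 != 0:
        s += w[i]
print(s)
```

odtqzi

i=0: skip
i=1: add 'd' → 'od'
i=2: add 't' → 'odt'
i=3: skip
i=4: add 'q' → 'odtq'
i=5: add 'z' → 'odtqz'
i=6: skip
i=7: add 'i' → 'odtqzi'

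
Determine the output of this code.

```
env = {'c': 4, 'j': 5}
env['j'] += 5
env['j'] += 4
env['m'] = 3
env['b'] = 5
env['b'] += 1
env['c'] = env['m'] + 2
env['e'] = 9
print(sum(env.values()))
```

37

env['j'] = 5+5 = 10 → {'c': 4, 'j': 10}
env['j'] = 10+4 = 14 → {'c': 4, 'j': 14}
env['m'] = 3 → {'c': 4, 'j': 14, 'm': 3}
env['b'] = 5 → {'c': 4, 'j': 14, 'm': 3, 'b': 5}
env['b'] = 5+1 = 6 → {'c': 4, 'j': 14, 'm': 3, 'b': 6}
env['c'] = env['m']+2 = 5 → {'c': 5, 'j': 14, 'm': 3, 'b': 6}
env['e'] = 9 → {'c': 5, 'j': 14, 'm': 3, 'b': 6, 'e': 9}
sum of values = 37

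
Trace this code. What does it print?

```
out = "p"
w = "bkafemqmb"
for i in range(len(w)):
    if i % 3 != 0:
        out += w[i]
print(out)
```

i=0: skip
i=1: add 'k' → 'pk'
i=2: add 'a' → 'pka'
i=3: skip
i=4: add 'e' → 'pkae'
i=5: add 'm' → 'pkaem'
i=6: skip
i=7: add 'm' → 'pkaemm'
i=8: add 'b' → 'pkaemmb'

pkaemmb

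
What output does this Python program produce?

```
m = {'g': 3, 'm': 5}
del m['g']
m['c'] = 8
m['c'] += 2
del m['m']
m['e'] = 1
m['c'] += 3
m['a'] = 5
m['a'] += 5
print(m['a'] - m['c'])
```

-3

del 'g' → {'m': 5}
m['c'] = 8 → {'m': 5, 'c': 8}
m['c'] = 8+2 = 10 → {'m': 5, 'c': 10}
del 'm' → {'c': 10}
m['e'] = 1 → {'c': 10, 'e': 1}
m['c'] = 10+3 = 13 → {'c': 13, 'e': 1}
m['a'] = 5 → {'c': 13, 'e': 1, 'a': 5}
m['a'] = 5+5 = 10 → {'c': 13, 'e': 1, 'a': 10}
m['a']-m['c'] = 10-13 = -3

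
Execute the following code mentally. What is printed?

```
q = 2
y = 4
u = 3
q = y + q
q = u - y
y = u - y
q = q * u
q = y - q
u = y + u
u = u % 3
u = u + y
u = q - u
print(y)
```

-1

q = 4+2 = 6
q = 3-4 = -1
y = 3-4 = -1
q = (-1)*3 = -3
q = (-1)-(-3) = 2
u = (-1)+3 = 2
u = 2%3 = 2
u = 2+(-1) = 1
u = 2-1 = 1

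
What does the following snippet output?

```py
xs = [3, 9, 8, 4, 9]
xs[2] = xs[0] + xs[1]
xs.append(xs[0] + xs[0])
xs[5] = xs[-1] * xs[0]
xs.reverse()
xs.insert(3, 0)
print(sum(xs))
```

55

xs[2] = xs[0]+xs[1] = 3+9 = 12 → [3, 9, 12, 4, 9]
append xs[0]+xs[0] = 3+3 = 6 → [3, 9, 12, 4, 9, 6]
xs[5] = xs[-1]*xs[0] = 6*3 = 18 → [3, 9, 12, 4, 9, 18]
reverse → [18, 9, 4, 12, 9, 3]
insert 0 at 3 → [18, 9, 4, 0, 12, 9, 3]
sum = 55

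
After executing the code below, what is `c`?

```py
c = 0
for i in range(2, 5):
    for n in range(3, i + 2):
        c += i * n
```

75

i=2,n=3: c = 0+6 = 6
i=3,n=3: c = 6+9 = 15
i=3,n=4: c = 15+12 = 27
i=4,n=3: c = 27+12 = 39
i=4,n=4: c = 39+16 = 55
i=4,n=5: c = 55+20 = 75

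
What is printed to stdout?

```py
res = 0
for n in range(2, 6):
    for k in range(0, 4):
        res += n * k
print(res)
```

n=2,k=0: res = 0+0 = 0
n=2,k=1: res = 0+2 = 2
n=2,k=2: res = 2+4 = 6
n=2,k=3: res = 6+6 = 12
n=3,k=0: res = 12+0 = 12
n=3,k=1: res = 12+3 = 15
n=3,k=2: res = 15+6 = 21
n=3,k=3: res = 21+9 = 30
n=4,k=0: res = 30+0 = 30
n=4,k=1: res = 30+4 = 34
n=4,k=2: res = 34+8 = 42
n=4,k=3: res = 42+12 = 54
n=5,k=0: res = 54+0 = 54
n=5,k=1: res = 54+5 = 59
n=5,k=2: res = 59+10 = 69
n=5,k=3: res = 69+15 = 84

84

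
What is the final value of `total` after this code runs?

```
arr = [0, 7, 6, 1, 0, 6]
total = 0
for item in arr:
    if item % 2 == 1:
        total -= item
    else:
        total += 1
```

-4

item=0: not odd, total = 0+1 = 1
item=7: odd, total = 1-7 = -6
item=6: not odd, total = (-6)+1 = -5
item=1: odd, total = (-5)-1 = -6
item=0: not odd, total = (-6)+1 = -5
item=6: not odd, total = (-5)+1 = -4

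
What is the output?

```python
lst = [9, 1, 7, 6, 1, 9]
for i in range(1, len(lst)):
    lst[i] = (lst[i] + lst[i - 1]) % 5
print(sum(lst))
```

i=1: lst[1] = (1+9)%5 = 0 → [9, 0, 7, 6, 1, 9]
i=2: lst[2] = (7+0)%5 = 2 → [9, 0, 2, 6, 1, 9]
i=3: lst[3] = (6+2)%5 = 3 → [9, 0, 2, 3, 1, 9]
i=4: lst[4] = (1+3)%5 = 4 → [9, 0, 2, 3, 4, 9]
i=5: lst[5] = (9+4)%5 = 3 → [9, 0, 2, 3, 4, 3]
sum = 21

21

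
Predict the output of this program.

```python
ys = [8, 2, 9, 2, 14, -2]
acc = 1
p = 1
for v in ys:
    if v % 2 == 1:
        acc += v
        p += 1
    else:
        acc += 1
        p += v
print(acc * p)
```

390

v=8: not odd, acc = 1+1 = 2; p=9
v=2: not odd, acc = 2+1 = 3; p=11
v=9: odd, acc = 3+9 = 12; p=12
v=2: not odd, acc = 12+1 = 13; p=14
v=14: not odd, acc = 13+1 = 14; p=28
v=-2: not odd, acc = 14+1 = 15; p=26
acc*p = 15*26 = 390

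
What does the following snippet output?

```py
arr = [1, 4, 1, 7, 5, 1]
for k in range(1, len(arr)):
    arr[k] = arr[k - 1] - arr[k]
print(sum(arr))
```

k=1: arr[1] = 1-4 = -3 → [1, -3, 1, 7, 5, 1]
k=2: arr[2] = (-3)-1 = -4 → [1, -3, -4, 7, 5, 1]
k=3: arr[3] = (-4)-7 = -11 → [1, -3, -4, -11, 5, 1]
k=4: arr[4] = (-11)-5 = -16 → [1, -3, -4, -11, -16, 1]
k=5: arr[5] = (-16)-1 = -17 → [1, -3, -4, -11, -16, -17]
sum = -50

-50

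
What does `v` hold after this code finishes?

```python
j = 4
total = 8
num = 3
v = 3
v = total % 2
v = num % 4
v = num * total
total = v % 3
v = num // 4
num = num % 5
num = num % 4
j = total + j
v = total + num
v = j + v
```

v = 8%2 = 0
v = 3%4 = 3
v = 3*8 = 24
total = 24%3 = 0
v = 3//4 = 0
num = 3%5 = 3
num = 3%4 = 3
j = 0+4 = 4
v = 0+3 = 3
v = 4+3 = 7

7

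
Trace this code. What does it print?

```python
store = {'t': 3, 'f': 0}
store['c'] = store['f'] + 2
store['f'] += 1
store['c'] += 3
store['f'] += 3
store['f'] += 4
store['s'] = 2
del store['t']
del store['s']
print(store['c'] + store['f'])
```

13

store['c'] = store['f']+2 = 2 → {'t': 3, 'f': 0, 'c': 2}
store['f'] = 0+1 = 1 → {'t': 3, 'f': 1, 'c': 2}
store['c'] = 2+3 = 5 → {'t': 3, 'f': 1, 'c': 5}
store['f'] = 1+3 = 4 → {'t': 3, 'f': 4, 'c': 5}
store['f'] = 4+4 = 8 → {'t': 3, 'f': 8, 'c': 5}
store['s'] = 2 → {'t': 3, 'f': 8, 'c': 5, 's': 2}
del 't' → {'f': 8, 'c': 5, 's': 2}
del 's' → {'f': 8, 'c': 5}
store['c']+store['f'] = 5+8 = 13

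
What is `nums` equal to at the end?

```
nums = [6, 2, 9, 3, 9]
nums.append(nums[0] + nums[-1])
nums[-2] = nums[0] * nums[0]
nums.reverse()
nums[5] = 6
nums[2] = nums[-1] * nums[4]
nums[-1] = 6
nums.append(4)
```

[15, 36, 12, 9, 2, 6, 4]

append nums[0]+nums[-1] = 6+9 = 15 → [6, 2, 9, 3, 9, 15]
nums[-2] = nums[0]*nums[0] = 6*6 = 36 → [6, 2, 9, 3, 36, 15]
reverse → [15, 36, 3, 9, 2, 6]
nums[5] = 6 → [15, 36, 3, 9, 2, 6]
nums[2] = nums[-1]*nums[4] = 6*2 = 12 → [15, 36, 12, 9, 2, 6]
nums[-1] = 6 → [15, 36, 12, 9, 2, 6]
append 4 → [15, 36, 12, 9, 2, 6, 4]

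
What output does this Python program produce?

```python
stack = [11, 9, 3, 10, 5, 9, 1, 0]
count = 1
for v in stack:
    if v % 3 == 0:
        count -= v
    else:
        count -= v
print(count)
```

-47

v=11: not %3==0, count = 1-11 = -10
v=9: %3==0, count = (-10)-9 = -19
v=3: %3==0, count = (-19)-3 = -22
v=10: not %3==0, count = (-22)-10 = -32
v=5: not %3==0, count = (-32)-5 = -37
v=9: %3==0, count = (-37)-9 = -46
v=1: not %3==0, count = (-46)-1 = -47
v=0: %3==0, count = (-47)-0 = -47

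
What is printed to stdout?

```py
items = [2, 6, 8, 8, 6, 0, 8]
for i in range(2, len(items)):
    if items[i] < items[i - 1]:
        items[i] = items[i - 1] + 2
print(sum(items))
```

i=2: 8>=6, unchanged → [2, 6, 8, 8, 6, 0, 8]
i=3: 8>=8, unchanged → [2, 6, 8, 8, 6, 0, 8]
i=4: 6<8, items[4] = 8+2 = 10 → [2, 6, 8, 8, 10, 0, 8]
i=5: 0<10, items[5] = 10+2 = 12 → [2, 6, 8, 8, 10, 12, 8]
i=6: 8<12, items[6] = 12+2 = 14 → [2, 6, 8, 8, 10, 12, 14]
sum = 60

60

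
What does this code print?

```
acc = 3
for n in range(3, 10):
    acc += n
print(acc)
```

n=3: acc = 3+3 = 6
n=4: acc = 6+4 = 10
n=5: acc = 10+5 = 15
n=6: acc = 15+6 = 21
n=7: acc = 21+7 = 28
n=8: acc = 28+8 = 36
n=9: acc = 36+9 = 45

45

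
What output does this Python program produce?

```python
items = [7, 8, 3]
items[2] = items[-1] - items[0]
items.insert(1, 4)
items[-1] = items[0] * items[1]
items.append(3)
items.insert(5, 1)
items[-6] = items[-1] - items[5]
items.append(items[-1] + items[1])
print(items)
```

[0, 4, 8, 28, 3, 1, 5]

items[2] = items[-1]-items[0] = 3-7 = -4 → [7, 8, -4]
insert 4 at 1 → [7, 4, 8, -4]
items[-1] = items[0]*items[1] = 7*4 = 28 → [7, 4, 8, 28]
append 3 → [7, 4, 8, 28, 3]
insert 1 at 5 → [7, 4, 8, 28, 3, 1]
items[-6] = items[-1]-items[5] = 1-1 = 0 → [0, 4, 8, 28, 3, 1]
append items[-1]+items[1] = 1+4 = 5 → [0, 4, 8, 28, 3, 1, 5]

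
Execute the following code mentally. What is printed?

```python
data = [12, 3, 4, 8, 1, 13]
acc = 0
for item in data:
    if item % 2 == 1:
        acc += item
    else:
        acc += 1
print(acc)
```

item=12: not odd, acc = 0+1 = 1
item=3: odd, acc = 1+3 = 4
item=4: not odd, acc = 4+1 = 5
item=8: not odd, acc = 5+1 = 6
item=1: odd, acc = 6+1 = 7
item=13: odd, acc = 7+13 = 20

20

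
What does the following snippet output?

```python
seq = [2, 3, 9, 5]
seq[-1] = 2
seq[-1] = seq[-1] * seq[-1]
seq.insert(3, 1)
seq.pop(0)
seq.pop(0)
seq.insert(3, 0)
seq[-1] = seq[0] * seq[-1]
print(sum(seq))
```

14

seq[-1] = 2 → [2, 3, 9, 2]
seq[-1] = seq[-1]*seq[-1] = 2*2 = 4 → [2, 3, 9, 4]
insert 1 at 3 → [2, 3, 9, 1, 4]
pop(0) removes 2 → [3, 9, 1, 4]
pop(0) removes 3 → [9, 1, 4]
insert 0 at 3 → [9, 1, 4, 0]
seq[-1] = seq[0]*seq[-1] = 9*0 = 0 → [9, 1, 4, 0]
sum = 14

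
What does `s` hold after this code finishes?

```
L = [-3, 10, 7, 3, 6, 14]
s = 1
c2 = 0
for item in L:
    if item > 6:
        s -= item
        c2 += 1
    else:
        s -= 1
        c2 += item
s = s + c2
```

item=-3: not >6, s = 1-1 = 0; c2=-3
item=10: >6, s = 0-10 = -10; c2=-2
item=7: >6, s = (-10)-7 = -17; c2=-1
item=3: not >6, s = (-17)-1 = -18; c2=2
item=6: not >6, s = (-18)-1 = -19; c2=8
item=14: >6, s = (-19)-14 = -33; c2=9
s+c2 = (-33)+9 = -24

-24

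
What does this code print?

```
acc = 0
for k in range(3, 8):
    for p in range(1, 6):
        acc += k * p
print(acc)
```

375

k=3,p=1: acc = 0+3 = 3
k=3,p=2: acc = 3+6 = 9
k=3,p=3: acc = 9+9 = 18
k=3,p=4: acc = 18+12 = 30
k=3,p=5: acc = 30+15 = 45
k=4,p=1: acc = 45+4 = 49
k=4,p=2: acc = 49+8 = 57
k=4,p=3: acc = 57+12 = 69
k=4,p=4: acc = 69+16 = 85
k=4,p=5: acc = 85+20 = 105
k=5,p=1: acc = 105+5 = 110
k=5,p=2: acc = 110+10 = 120
k=5,p=3: acc = 120+15 = 135
k=5,p=4: acc = 135+20 = 155
k=5,p=5: acc = 155+25 = 180
k=6,p=1: acc = 180+6 = 186
k=6,p=2: acc = 186+12 = 198
k=6,p=3: acc = 198+18 = 216
k=6,p=4: acc = 216+24 = 240
k=6,p=5: acc = 240+30 = 270
k=7,p=1: acc = 270+7 = 277
k=7,p=2: acc = 277+14 = 291
k=7,p=3: acc = 291+21 = 312
k=7,p=4: acc = 312+28 = 340
k=7,p=5: acc = 340+35 = 375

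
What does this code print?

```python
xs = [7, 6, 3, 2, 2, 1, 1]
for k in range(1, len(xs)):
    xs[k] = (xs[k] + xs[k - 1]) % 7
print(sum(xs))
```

k=1: xs[1] = (6+7)%7 = 6 → [7, 6, 3, 2, 2, 1, 1]
k=2: xs[2] = (3+6)%7 = 2 → [7, 6, 2, 2, 2, 1, 1]
k=3: xs[3] = (2+2)%7 = 4 → [7, 6, 2, 4, 2, 1, 1]
k=4: xs[4] = (2+4)%7 = 6 → [7, 6, 2, 4, 6, 1, 1]
k=5: xs[5] = (1+6)%7 = 0 → [7, 6, 2, 4, 6, 0, 1]
k=6: xs[6] = (1+0)%7 = 1 → [7, 6, 2, 4, 6, 0, 1]
sum = 26

26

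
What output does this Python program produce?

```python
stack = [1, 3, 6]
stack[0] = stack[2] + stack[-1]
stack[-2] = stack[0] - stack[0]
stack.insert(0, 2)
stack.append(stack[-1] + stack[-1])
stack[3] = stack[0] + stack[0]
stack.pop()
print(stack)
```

stack[0] = stack[2]+stack[-1] = 6+6 = 12 → [12, 3, 6]
stack[-2] = stack[0]-stack[0] = 12-12 = 0 → [12, 0, 6]
insert 2 at 0 → [2, 12, 0, 6]
append stack[-1]+stack[-1] = 6+6 = 12 → [2, 12, 0, 6, 12]
stack[3] = stack[0]+stack[0] = 2+2 = 4 → [2, 12, 0, 4, 12]
pop() removes 12 → [2, 12, 0, 4]

[2, 12, 0, 4]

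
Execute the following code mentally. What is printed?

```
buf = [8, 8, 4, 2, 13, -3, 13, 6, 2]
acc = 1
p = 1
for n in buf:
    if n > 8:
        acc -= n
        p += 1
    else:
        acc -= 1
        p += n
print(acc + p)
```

-2

n=8: not >8, acc = 1-1 = 0; p=9
n=8: not >8, acc = 0-1 = -1; p=17
n=4: not >8, acc = (-1)-1 = -2; p=21
n=2: not >8, acc = (-2)-1 = -3; p=23
n=13: >8, acc = (-3)-13 = -16; p=24
n=-3: not >8, acc = (-16)-1 = -17; p=21
n=13: >8, acc = (-17)-13 = -30; p=22
n=6: not >8, acc = (-30)-1 = -31; p=28
n=2: not >8, acc = (-31)-1 = -32; p=30
acc+p = (-32)+30 = -2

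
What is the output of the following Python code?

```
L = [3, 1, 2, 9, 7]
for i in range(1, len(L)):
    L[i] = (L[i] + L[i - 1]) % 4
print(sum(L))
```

10

i=1: L[1] = (1+3)%4 = 0 → [3, 0, 2, 9, 7]
i=2: L[2] = (2+0)%4 = 2 → [3, 0, 2, 9, 7]
i=3: L[3] = (9+2)%4 = 3 → [3, 0, 2, 3, 7]
i=4: L[4] = (7+3)%4 = 2 → [3, 0, 2, 3, 2]
sum = 10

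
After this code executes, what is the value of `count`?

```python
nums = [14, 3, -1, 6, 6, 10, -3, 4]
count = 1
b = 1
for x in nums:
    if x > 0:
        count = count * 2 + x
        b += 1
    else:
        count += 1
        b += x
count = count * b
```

2022

x=14: >0, count = 1*2+14 = 16; b=2
x=3: >0, count = 16*2+3 = 35; b=3
x=-1: not >0, count = 35+1 = 36; b=2
x=6: >0, count = 36*2+6 = 78; b=3
x=6: >0, count = 78*2+6 = 162; b=4
x=10: >0, count = 162*2+10 = 334; b=5
x=-3: not >0, count = 334+1 = 335; b=2
x=4: >0, count = 335*2+4 = 674; b=3
count*b = 674*3 = 2022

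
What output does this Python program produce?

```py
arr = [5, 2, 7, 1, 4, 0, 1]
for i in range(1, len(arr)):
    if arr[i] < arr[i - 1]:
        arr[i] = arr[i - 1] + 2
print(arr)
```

[5, 7, 7, 9, 11, 13, 15]

i=1: 2<5, arr[1] = 5+2 = 7 → [5, 7, 7, 1, 4, 0, 1]
i=2: 7>=7, unchanged → [5, 7, 7, 1, 4, 0, 1]
i=3: 1<7, arr[3] = 7+2 = 9 → [5, 7, 7, 9, 4, 0, 1]
i=4: 4<9, arr[4] = 9+2 = 11 → [5, 7, 7, 9, 11, 0, 1]
i=5: 0<11, arr[5] = 11+2 = 13 → [5, 7, 7, 9, 11, 13, 1]
i=6: 1<13, arr[6] = 13+2 = 15 → [5, 7, 7, 9, 11, 13, 15]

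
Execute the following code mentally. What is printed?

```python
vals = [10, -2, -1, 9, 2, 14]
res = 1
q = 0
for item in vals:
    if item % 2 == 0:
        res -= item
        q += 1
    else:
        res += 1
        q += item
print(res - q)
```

item=10: even, res = 1-10 = -9; q=1
item=-2: even, res = (-9)-(-2) = -7; q=2
item=-1: not even, res = (-7)+1 = -6; q=1
item=9: not even, res = (-6)+1 = -5; q=10
item=2: even, res = (-5)-2 = -7; q=11
item=14: even, res = (-7)-14 = -21; q=12
res-q = (-21)-12 = -33

-33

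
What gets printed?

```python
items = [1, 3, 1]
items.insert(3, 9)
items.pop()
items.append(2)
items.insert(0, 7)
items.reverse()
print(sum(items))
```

14

insert 9 at 3 → [1, 3, 1, 9]
pop() removes 9 → [1, 3, 1]
append 2 → [1, 3, 1, 2]
insert 7 at 0 → [7, 1, 3, 1, 2]
reverse → [2, 1, 3, 1, 7]
sum = 14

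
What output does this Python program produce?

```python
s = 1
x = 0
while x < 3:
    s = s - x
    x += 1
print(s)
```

-2

x=0: s = 1-0 = 1
x=1: s = 1-1 = 0
x=2: s = 0-2 = -2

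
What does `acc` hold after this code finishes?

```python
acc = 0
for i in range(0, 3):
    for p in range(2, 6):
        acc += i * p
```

42

i=0,p=2: acc = 0+0 = 0
i=0,p=3: acc = 0+0 = 0
i=0,p=4: acc = 0+0 = 0
i=0,p=5: acc = 0+0 = 0
i=1,p=2: acc = 0+2 = 2
i=1,p=3: acc = 2+3 = 5
i=1,p=4: acc = 5+4 = 9
i=1,p=5: acc = 9+5 = 14
i=2,p=2: acc = 14+4 = 18
i=2,p=3: acc = 18+6 = 24
i=2,p=4: acc = 24+8 = 32
i=2,p=5: acc = 32+10 = 42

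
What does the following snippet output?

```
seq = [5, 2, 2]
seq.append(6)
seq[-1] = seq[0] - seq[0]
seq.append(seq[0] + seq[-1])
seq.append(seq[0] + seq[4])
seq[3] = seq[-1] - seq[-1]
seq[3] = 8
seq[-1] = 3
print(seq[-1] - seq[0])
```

-2

append 6 → [5, 2, 2, 6]
seq[-1] = seq[0]-seq[0] = 5-5 = 0 → [5, 2, 2, 0]
append seq[0]+seq[-1] = 5+0 = 5 → [5, 2, 2, 0, 5]
append seq[0]+seq[4] = 5+5 = 10 → [5, 2, 2, 0, 5, 10]
seq[3] = seq[-1]-seq[-1] = 10-10 = 0 → [5, 2, 2, 0, 5, 10]
seq[3] = 8 → [5, 2, 2, 8, 5, 10]
seq[-1] = 3 → [5, 2, 2, 8, 5, 3]
seq[-1]-seq[0] = 3-5 = -2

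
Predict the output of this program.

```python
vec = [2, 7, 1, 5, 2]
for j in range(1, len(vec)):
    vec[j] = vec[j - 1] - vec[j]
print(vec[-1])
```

-13

j=1: vec[1] = 2-7 = -5 → [2, -5, 1, 5, 2]
j=2: vec[2] = (-5)-1 = -6 → [2, -5, -6, 5, 2]
j=3: vec[3] = (-6)-5 = -11 → [2, -5, -6, -11, 2]
j=4: vec[4] = (-11)-2 = -13 → [2, -5, -6, -11, -13]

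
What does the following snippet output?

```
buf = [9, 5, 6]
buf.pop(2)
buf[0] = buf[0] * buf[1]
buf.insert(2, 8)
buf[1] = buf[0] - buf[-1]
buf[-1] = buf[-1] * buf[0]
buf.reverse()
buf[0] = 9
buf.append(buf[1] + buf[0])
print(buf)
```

pop(2) removes 6 → [9, 5]
buf[0] = buf[0]*buf[1] = 9*5 = 45 → [45, 5]
insert 8 at 2 → [45, 5, 8]
buf[1] = buf[0]-buf[-1] = 45-8 = 37 → [45, 37, 8]
buf[-1] = buf[-1]*buf[0] = 8*45 = 360 → [45, 37, 360]
reverse → [360, 37, 45]
buf[0] = 9 → [9, 37, 45]
append buf[1]+buf[0] = 37+9 = 46 → [9, 37, 45, 46]

[9, 37, 45, 46]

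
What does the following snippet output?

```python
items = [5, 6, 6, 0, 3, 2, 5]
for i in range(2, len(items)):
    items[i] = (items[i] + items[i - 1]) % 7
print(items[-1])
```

1

i=2: items[2] = (6+6)%7 = 5 → [5, 6, 5, 0, 3, 2, 5]
i=3: items[3] = (0+5)%7 = 5 → [5, 6, 5, 5, 3, 2, 5]
i=4: items[4] = (3+5)%7 = 1 → [5, 6, 5, 5, 1, 2, 5]
i=5: items[5] = (2+1)%7 = 3 → [5, 6, 5, 5, 1, 3, 5]
i=6: items[6] = (5+3)%7 = 1 → [5, 6, 5, 5, 1, 3, 1]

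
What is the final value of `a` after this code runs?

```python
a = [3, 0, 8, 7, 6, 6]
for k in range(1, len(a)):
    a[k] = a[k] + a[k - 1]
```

[3, 3, 11, 18, 24, 30]

k=1: a[1] = 0+3 = 3 → [3, 3, 8, 7, 6, 6]
k=2: a[2] = 8+3 = 11 → [3, 3, 11, 7, 6, 6]
k=3: a[3] = 7+11 = 18 → [3, 3, 11, 18, 6, 6]
k=4: a[4] = 6+18 = 24 → [3, 3, 11, 18, 24, 6]
k=5: a[5] = 6+24 = 30 → [3, 3, 11, 18, 24, 30]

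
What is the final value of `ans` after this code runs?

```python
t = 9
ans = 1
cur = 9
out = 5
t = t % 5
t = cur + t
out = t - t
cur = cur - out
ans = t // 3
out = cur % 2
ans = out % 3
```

t = 9%5 = 4
t = 9+4 = 13
out = 13-13 = 0
cur = 9-0 = 9
ans = 13//3 = 4
out = 9%2 = 1
ans = 1%3 = 1

1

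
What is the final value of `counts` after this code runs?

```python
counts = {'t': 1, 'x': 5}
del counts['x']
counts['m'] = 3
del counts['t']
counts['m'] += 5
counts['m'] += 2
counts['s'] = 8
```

del 'x' → {'t': 1}
counts['m'] = 3 → {'t': 1, 'm': 3}
del 't' → {'m': 3}
counts['m'] = 3+5 = 8 → {'m': 8}
counts['m'] = 8+2 = 10 → {'m': 10}
counts['s'] = 8 → {'m': 10, 's': 8}

{'m': 10, 's': 8}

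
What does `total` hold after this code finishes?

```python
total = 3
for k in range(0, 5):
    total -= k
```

k=0: total = 3-0 = 3
k=1: total = 3-1 = 2
k=2: total = 2-2 = 0
k=3: total = 0-3 = -3
k=4: total = (-3)-4 = -7

-7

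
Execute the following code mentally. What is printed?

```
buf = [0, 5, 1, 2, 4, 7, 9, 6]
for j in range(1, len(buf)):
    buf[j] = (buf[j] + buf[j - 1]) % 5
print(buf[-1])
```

j=1: buf[1] = (5+0)%5 = 0 → [0, 0, 1, 2, 4, 7, 9, 6]
j=2: buf[2] = (1+0)%5 = 1 → [0, 0, 1, 2, 4, 7, 9, 6]
j=3: buf[3] = (2+1)%5 = 3 → [0, 0, 1, 3, 4, 7, 9, 6]
j=4: buf[4] = (4+3)%5 = 2 → [0, 0, 1, 3, 2, 7, 9, 6]
j=5: buf[5] = (7+2)%5 = 4 → [0, 0, 1, 3, 2, 4, 9, 6]
j=6: buf[6] = (9+4)%5 = 3 → [0, 0, 1, 3, 2, 4, 3, 6]
j=7: buf[7] = (6+3)%5 = 4 → [0, 0, 1, 3, 2, 4, 3, 4]

4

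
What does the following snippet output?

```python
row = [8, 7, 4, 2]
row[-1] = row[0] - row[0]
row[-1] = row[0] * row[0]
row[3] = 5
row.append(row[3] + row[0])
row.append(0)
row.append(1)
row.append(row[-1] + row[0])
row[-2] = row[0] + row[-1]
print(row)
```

row[-1] = row[0]-row[0] = 8-8 = 0 → [8, 7, 4, 0]
row[-1] = row[0]*row[0] = 8*8 = 64 → [8, 7, 4, 64]
row[3] = 5 → [8, 7, 4, 5]
append row[3]+row[0] = 5+8 = 13 → [8, 7, 4, 5, 13]
append 0 → [8, 7, 4, 5, 13, 0]
append 1 → [8, 7, 4, 5, 13, 0, 1]
append row[-1]+row[0] = 1+8 = 9 → [8, 7, 4, 5, 13, 0, 1, 9]
row[-2] = row[0]+row[-1] = 8+9 = 17 → [8, 7, 4, 5, 13, 0, 17, 9]

[8, 7, 4, 5, 13, 0, 17, 9]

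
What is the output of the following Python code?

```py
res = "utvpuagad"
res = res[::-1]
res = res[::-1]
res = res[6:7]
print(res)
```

g

reverse → 'dagaupvtu'
reverse → 'utvpuagad'
slice [6:7] → 'g'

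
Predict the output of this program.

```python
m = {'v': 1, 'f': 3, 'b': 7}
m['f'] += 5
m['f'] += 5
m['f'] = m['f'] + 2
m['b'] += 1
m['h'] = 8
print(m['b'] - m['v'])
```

7

m['f'] = 3+5 = 8 → {'v': 1, 'f': 8, 'b': 7}
m['f'] = 8+5 = 13 → {'v': 1, 'f': 13, 'b': 7}
m['f'] = m['f']+2 = 15 → {'v': 1, 'f': 15, 'b': 7}
m['b'] = 7+1 = 8 → {'v': 1, 'f': 15, 'b': 8}
m['h'] = 8 → {'v': 1, 'f': 15, 'b': 8, 'h': 8}
m['b']-m['v'] = 8-1 = 7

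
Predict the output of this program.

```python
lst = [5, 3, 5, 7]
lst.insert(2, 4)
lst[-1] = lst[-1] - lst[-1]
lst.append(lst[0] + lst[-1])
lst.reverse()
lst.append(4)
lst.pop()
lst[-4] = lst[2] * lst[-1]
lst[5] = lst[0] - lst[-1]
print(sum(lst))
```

insert 4 at 2 → [5, 3, 4, 5, 7]
lst[-1] = lst[-1]-lst[-1] = 7-7 = 0 → [5, 3, 4, 5, 0]
append lst[0]+lst[-1] = 5+0 = 5 → [5, 3, 4, 5, 0, 5]
reverse → [5, 0, 5, 4, 3, 5]
append 4 → [5, 0, 5, 4, 3, 5, 4]
pop() removes 4 → [5, 0, 5, 4, 3, 5]
lst[-4] = lst[2]*lst[-1] = 5*5 = 25 → [5, 0, 25, 4, 3, 5]
lst[5] = lst[0]-lst[-1] = 5-5 = 0 → [5, 0, 25, 4, 3, 0]
sum = 37

37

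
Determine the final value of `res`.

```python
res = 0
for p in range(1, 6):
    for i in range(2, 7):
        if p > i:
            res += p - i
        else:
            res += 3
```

67

p=1,i=2: not 1>2, res = 0+3 = 3
p=1,i=3: not 1>3, res = 3+3 = 6
p=1,i=4: not 1>4, res = 6+3 = 9
p=1,i=5: not 1>5, res = 9+3 = 12
p=1,i=6: not 1>6, res = 12+3 = 15
p=2,i=2: not 2>2, res = 15+3 = 18
p=2,i=3: not 2>3, res = 18+3 = 21
p=2,i=4: not 2>4, res = 21+3 = 24
p=2,i=5: not 2>5, res = 24+3 = 27
p=2,i=6: not 2>6, res = 27+3 = 30
p=3,i=2: 3>2, res = 30+1 = 31
p=3,i=3: not 3>3, res = 31+3 = 34
p=3,i=4: not 3>4, res = 34+3 = 37
p=3,i=5: not 3>5, res = 37+3 = 40
p=3,i=6: not 3>6, res = 40+3 = 43
p=4,i=2: 4>2, res = 43+2 = 45
p=4,i=3: 4>3, res = 45+1 = 46
p=4,i=4: not 4>4, res = 46+3 = 49
p=4,i=5: not 4>5, res = 49+3 = 52
p=4,i=6: not 4>6, res = 52+3 = 55
p=5,i=2: 5>2, res = 55+3 = 58
p=5,i=3: 5>3, res = 58+2 = 60
p=5,i=4: 5>4, res = 60+1 = 61
p=5,i=5: not 5>5, res = 61+3 = 64
p=5,i=6: not 5>6, res = 64+3 = 67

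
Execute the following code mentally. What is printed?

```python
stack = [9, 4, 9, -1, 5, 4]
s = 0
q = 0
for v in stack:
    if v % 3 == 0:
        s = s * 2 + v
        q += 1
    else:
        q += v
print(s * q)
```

378

v=9: %3==0, s = 0*2+9 = 9; q=1
v=4: not %3==0; q=5
v=9: %3==0, s = 9*2+9 = 27; q=6
v=-1: not %3==0; q=5
v=5: not %3==0; q=10
v=4: not %3==0; q=14
s*q = 27*14 = 378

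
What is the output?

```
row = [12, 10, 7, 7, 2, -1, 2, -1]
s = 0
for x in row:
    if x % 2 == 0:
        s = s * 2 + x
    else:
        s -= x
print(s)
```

89

x=12: even, s = 0*2+12 = 12
x=10: even, s = 12*2+10 = 34
x=7: not even, s = 34-7 = 27
x=7: not even, s = 27-7 = 20
x=2: even, s = 20*2+2 = 42
x=-1: not even, s = 42-(-1) = 43
x=2: even, s = 43*2+2 = 88
x=-1: not even, s = 88-(-1) = 89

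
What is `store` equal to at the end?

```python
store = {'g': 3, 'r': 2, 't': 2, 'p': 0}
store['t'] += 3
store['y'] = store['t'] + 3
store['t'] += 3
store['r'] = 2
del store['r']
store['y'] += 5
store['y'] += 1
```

store['t'] = 2+3 = 5 → {'g': 3, 'r': 2, 't': 5, 'p': 0}
store['y'] = store['t']+3 = 8 → {'g': 3, 'r': 2, 't': 5, 'p': 0, 'y': 8}
store['t'] = 5+3 = 8 → {'g': 3, 'r': 2, 't': 8, 'p': 0, 'y': 8}
store['r'] = 2 → {'g': 3, 'r': 2, 't': 8, 'p': 0, 'y': 8}
del 'r' → {'g': 3, 't': 8, 'p': 0, 'y': 8}
store['y'] = 8+5 = 13 → {'g': 3, 't': 8, 'p': 0, 'y': 13}
store['y'] = 13+1 = 14 → {'g': 3, 't': 8, 'p': 0, 'y': 14}

{'g': 3, 't': 8, 'p': 0, 'y': 14}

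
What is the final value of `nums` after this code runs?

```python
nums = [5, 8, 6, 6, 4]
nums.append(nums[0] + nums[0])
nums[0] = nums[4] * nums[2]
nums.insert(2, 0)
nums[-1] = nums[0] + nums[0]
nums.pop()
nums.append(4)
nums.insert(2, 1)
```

[24, 8, 1, 0, 6, 6, 4, 4]

append nums[0]+nums[0] = 5+5 = 10 → [5, 8, 6, 6, 4, 10]
nums[0] = nums[4]*nums[2] = 4*6 = 24 → [24, 8, 6, 6, 4, 10]
insert 0 at 2 → [24, 8, 0, 6, 6, 4, 10]
nums[-1] = nums[0]+nums[0] = 24+24 = 48 → [24, 8, 0, 6, 6, 4, 48]
pop() removes 48 → [24, 8, 0, 6, 6, 4]
append 4 → [24, 8, 0, 6, 6, 4, 4]
insert 1 at 2 → [24, 8, 1, 0, 6, 6, 4, 4]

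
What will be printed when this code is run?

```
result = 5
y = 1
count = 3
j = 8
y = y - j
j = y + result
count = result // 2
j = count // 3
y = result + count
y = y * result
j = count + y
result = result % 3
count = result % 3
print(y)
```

35

y = 1-8 = -7
j = (-7)+5 = -2
count = 5//2 = 2
j = 2//3 = 0
y = 5+2 = 7
y = 7*5 = 35
j = 2+35 = 37
result = 5%3 = 2
count = 2%3 = 2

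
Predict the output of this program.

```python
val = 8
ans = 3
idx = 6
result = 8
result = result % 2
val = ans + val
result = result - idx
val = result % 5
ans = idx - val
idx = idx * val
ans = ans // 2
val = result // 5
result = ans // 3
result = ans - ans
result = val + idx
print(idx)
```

24

result = 8%2 = 0
val = 3+8 = 11
result = 0-6 = -6
val = (-6)%5 = 4
ans = 6-4 = 2
idx = 6*4 = 24
ans = 2//2 = 1
val = (-6)//5 = -2
result = 1//3 = 0
result = 1-1 = 0
result = (-2)+24 = 22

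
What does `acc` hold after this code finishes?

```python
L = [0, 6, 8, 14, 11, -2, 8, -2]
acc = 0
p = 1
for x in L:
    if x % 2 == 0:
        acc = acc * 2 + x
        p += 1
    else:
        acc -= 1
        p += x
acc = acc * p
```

x=0: even, acc = 0*2+0 = 0; p=2
x=6: even, acc = 0*2+6 = 6; p=3
x=8: even, acc = 6*2+8 = 20; p=4
x=14: even, acc = 20*2+14 = 54; p=5
x=11: not even, acc = 54-1 = 53; p=16
x=-2: even, acc = 53*2+(-2) = 104; p=17
x=8: even, acc = 104*2+8 = 216; p=18
x=-2: even, acc = 216*2+(-2) = 430; p=19
acc*p = 430*19 = 8170

8170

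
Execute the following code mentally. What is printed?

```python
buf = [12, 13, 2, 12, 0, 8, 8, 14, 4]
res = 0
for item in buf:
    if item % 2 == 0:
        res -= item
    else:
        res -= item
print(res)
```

item=12: even, res = 0-12 = -12
item=13: not even, res = (-12)-13 = -25
item=2: even, res = (-25)-2 = -27
item=12: even, res = (-27)-12 = -39
item=0: even, res = (-39)-0 = -39
item=8: even, res = (-39)-8 = -47
item=8: even, res = (-47)-8 = -55
item=14: even, res = (-55)-14 = -69
item=4: even, res = (-69)-4 = -73

-73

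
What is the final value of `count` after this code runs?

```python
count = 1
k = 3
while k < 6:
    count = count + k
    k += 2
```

k=3: count = 1+3 = 4
k=5: count = 4+5 = 9

9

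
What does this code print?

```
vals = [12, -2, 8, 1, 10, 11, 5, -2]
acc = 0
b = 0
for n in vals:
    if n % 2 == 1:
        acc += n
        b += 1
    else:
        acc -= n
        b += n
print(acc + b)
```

20

n=12: not odd, acc = 0-12 = -12; b=12
n=-2: not odd, acc = (-12)-(-2) = -10; b=10
n=8: not odd, acc = (-10)-8 = -18; b=18
n=1: odd, acc = (-18)+1 = -17; b=19
n=10: not odd, acc = (-17)-10 = -27; b=29
n=11: odd, acc = (-27)+11 = -16; b=30
n=5: odd, acc = (-16)+5 = -11; b=31
n=-2: not odd, acc = (-11)-(-2) = -9; b=29
acc+b = (-9)+29 = 20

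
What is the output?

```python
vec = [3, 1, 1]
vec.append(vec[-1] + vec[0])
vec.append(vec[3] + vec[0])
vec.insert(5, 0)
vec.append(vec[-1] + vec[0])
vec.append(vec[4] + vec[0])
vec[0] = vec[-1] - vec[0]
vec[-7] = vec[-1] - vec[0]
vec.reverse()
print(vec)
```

append vec[-1]+vec[0] = 1+3 = 4 → [3, 1, 1, 4]
append vec[3]+vec[0] = 4+3 = 7 → [3, 1, 1, 4, 7]
insert 0 at 5 → [3, 1, 1, 4, 7, 0]
append vec[-1]+vec[0] = 0+3 = 3 → [3, 1, 1, 4, 7, 0, 3]
append vec[4]+vec[0] = 7+3 = 10 → [3, 1, 1, 4, 7, 0, 3, 10]
vec[0] = vec[-1]-vec[0] = 10-3 = 7 → [7, 1, 1, 4, 7, 0, 3, 10]
vec[-7] = vec[-1]-vec[0] = 10-7 = 3 → [7, 3, 1, 4, 7, 0, 3, 10]
reverse → [10, 3, 0, 7, 4, 1, 3, 7]

[10, 3, 0, 7, 4, 1, 3, 7]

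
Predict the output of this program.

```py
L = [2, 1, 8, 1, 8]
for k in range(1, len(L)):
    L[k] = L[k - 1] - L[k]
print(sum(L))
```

-28

k=1: L[1] = 2-1 = 1 → [2, 1, 8, 1, 8]
k=2: L[2] = 1-8 = -7 → [2, 1, -7, 1, 8]
k=3: L[3] = (-7)-1 = -8 → [2, 1, -7, -8, 8]
k=4: L[4] = (-8)-8 = -16 → [2, 1, -7, -8, -16]
sum = -28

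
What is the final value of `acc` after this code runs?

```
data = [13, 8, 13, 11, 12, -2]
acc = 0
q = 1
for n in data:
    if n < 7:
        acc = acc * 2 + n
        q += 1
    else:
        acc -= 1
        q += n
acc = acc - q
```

n=13: not <7, acc = 0-1 = -1; q=14
n=8: not <7, acc = (-1)-1 = -2; q=22
n=13: not <7, acc = (-2)-1 = -3; q=35
n=11: not <7, acc = (-3)-1 = -4; q=46
n=12: not <7, acc = (-4)-1 = -5; q=58
n=-2: <7, acc = (-5)*2+(-2) = -12; q=59
acc-q = (-12)-59 = -71

-71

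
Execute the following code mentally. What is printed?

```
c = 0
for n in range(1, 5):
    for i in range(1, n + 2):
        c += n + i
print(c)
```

74

n=1,i=1: c = 0+2 = 2
n=1,i=2: c = 2+3 = 5
n=2,i=1: c = 5+3 = 8
n=2,i=2: c = 8+4 = 12
n=2,i=3: c = 12+5 = 17
n=3,i=1: c = 17+4 = 21
n=3,i=2: c = 21+5 = 26
n=3,i=3: c = 26+6 = 32
n=3,i=4: c = 32+7 = 39
n=4,i=1: c = 39+5 = 44
n=4,i=2: c = 44+6 = 50
n=4,i=3: c = 50+7 = 57
n=4,i=4: c = 57+8 = 65
n=4,i=5: c = 65+9 = 74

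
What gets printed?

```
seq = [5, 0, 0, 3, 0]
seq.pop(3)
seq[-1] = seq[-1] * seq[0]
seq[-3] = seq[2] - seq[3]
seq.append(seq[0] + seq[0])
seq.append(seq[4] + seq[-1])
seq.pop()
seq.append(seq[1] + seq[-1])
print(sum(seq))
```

25

pop(3) removes 3 → [5, 0, 0, 0]
seq[-1] = seq[-1]*seq[0] = 0*5 = 0 → [5, 0, 0, 0]
seq[-3] = seq[2]-seq[3] = 0-0 = 0 → [5, 0, 0, 0]
append seq[0]+seq[0] = 5+5 = 10 → [5, 0, 0, 0, 10]
append seq[4]+seq[-1] = 10+10 = 20 → [5, 0, 0, 0, 10, 20]
pop() removes 20 → [5, 0, 0, 0, 10]
append seq[1]+seq[-1] = 0+10 = 10 → [5, 0, 0, 0, 10, 10]
sum = 25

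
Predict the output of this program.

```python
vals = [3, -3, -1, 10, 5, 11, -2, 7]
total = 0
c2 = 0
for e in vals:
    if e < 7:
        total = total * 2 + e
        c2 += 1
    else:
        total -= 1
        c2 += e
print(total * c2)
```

e=3: <7, total = 0*2+3 = 3; c2=1
e=-3: <7, total = 3*2+(-3) = 3; c2=2
e=-1: <7, total = 3*2+(-1) = 5; c2=3
e=10: not <7, total = 5-1 = 4; c2=13
e=5: <7, total = 4*2+5 = 13; c2=14
e=11: not <7, total = 13-1 = 12; c2=25
e=-2: <7, total = 12*2+(-2) = 22; c2=26
e=7: not <7, total = 22-1 = 21; c2=33
total*c2 = 21*33 = 693

693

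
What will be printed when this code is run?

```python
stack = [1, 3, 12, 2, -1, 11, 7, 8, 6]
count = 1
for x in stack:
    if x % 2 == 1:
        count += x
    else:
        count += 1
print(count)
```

26

x=1: odd, count = 1+1 = 2
x=3: odd, count = 2+3 = 5
x=12: not odd, count = 5+1 = 6
x=2: not odd, count = 6+1 = 7
x=-1: odd, count = 7+(-1) = 6
x=11: odd, count = 6+11 = 17
x=7: odd, count = 17+7 = 24
x=8: not odd, count = 24+1 = 25
x=6: not odd, count = 25+1 = 26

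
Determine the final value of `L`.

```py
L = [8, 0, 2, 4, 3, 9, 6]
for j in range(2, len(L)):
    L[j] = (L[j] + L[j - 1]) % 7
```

[8, 0, 2, 6, 2, 4, 3]

j=2: L[2] = (2+0)%7 = 2 → [8, 0, 2, 4, 3, 9, 6]
j=3: L[3] = (4+2)%7 = 6 → [8, 0, 2, 6, 3, 9, 6]
j=4: L[4] = (3+6)%7 = 2 → [8, 0, 2, 6, 2, 9, 6]
j=5: L[5] = (9+2)%7 = 4 → [8, 0, 2, 6, 2, 4, 6]
j=6: L[6] = (6+4)%7 = 3 → [8, 0, 2, 6, 2, 4, 3]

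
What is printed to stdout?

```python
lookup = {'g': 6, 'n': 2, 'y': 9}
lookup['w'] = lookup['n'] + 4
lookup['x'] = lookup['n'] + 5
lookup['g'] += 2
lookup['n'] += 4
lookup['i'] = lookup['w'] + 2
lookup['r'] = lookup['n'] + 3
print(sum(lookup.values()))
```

53

lookup['w'] = lookup['n']+4 = 6 → {'g': 6, 'n': 2, 'y': 9, 'w': 6}
lookup['x'] = lookup['n']+5 = 7 → {'g': 6, 'n': 2, 'y': 9, 'w': 6, 'x': 7}
lookup['g'] = 6+2 = 8 → {'g': 8, 'n': 2, 'y': 9, 'w': 6, 'x': 7}
lookup['n'] = 2+4 = 6 → {'g': 8, 'n': 6, 'y': 9, 'w': 6, 'x': 7}
lookup['i'] = lookup['w']+2 = 8 → {'g': 8, 'n': 6, 'y': 9, 'w': 6, 'x': 7, 'i': 8}
lookup['r'] = lookup['n']+3 = 9 → {'g': 8, 'n': 6, 'y': 9, 'w': 6, 'x': 7, 'i': 8, 'r': 9}
sum of values = 53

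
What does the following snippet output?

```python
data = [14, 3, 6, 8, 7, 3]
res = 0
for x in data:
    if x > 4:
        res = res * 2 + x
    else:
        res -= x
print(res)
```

x=14: >4, res = 0*2+14 = 14
x=3: not >4, res = 14-3 = 11
x=6: >4, res = 11*2+6 = 28
x=8: >4, res = 28*2+8 = 64
x=7: >4, res = 64*2+7 = 135
x=3: not >4, res = 135-3 = 132

132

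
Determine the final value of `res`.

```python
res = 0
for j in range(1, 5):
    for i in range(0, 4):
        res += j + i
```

64

j=1,i=0: res = 0+1 = 1
j=1,i=1: res = 1+2 = 3
j=1,i=2: res = 3+3 = 6
j=1,i=3: res = 6+4 = 10
j=2,i=0: res = 10+2 = 12
j=2,i=1: res = 12+3 = 15
j=2,i=2: res = 15+4 = 19
j=2,i=3: res = 19+5 = 24
j=3,i=0: res = 24+3 = 27
j=3,i=1: res = 27+4 = 31
j=3,i=2: res = 31+5 = 36
j=3,i=3: res = 36+6 = 42
j=4,i=0: res = 42+4 = 46
j=4,i=1: res = 46+5 = 51
j=4,i=2: res = 51+6 = 57
j=4,i=3: res = 57+7 = 64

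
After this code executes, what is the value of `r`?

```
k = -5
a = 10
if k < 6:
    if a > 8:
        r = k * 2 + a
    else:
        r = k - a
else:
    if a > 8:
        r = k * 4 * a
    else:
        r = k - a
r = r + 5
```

k=-5, a=10
k < 6 is True; a > 8 is True
→ r = k * 2 + a = 0
r = 0+5 = 5

5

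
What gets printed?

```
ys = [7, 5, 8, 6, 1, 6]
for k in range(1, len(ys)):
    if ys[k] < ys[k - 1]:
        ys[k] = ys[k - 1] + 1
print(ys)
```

[7, 8, 8, 9, 10, 11]

k=1: 5<7, ys[1] = 7+1 = 8 → [7, 8, 8, 6, 1, 6]
k=2: 8>=8, unchanged → [7, 8, 8, 6, 1, 6]
k=3: 6<8, ys[3] = 8+1 = 9 → [7, 8, 8, 9, 1, 6]
k=4: 1<9, ys[4] = 9+1 = 10 → [7, 8, 8, 9, 10, 6]
k=5: 6<10, ys[5] = 10+1 = 11 → [7, 8, 8, 9, 10, 11]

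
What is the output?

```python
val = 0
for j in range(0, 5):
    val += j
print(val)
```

10

j=0: val = 0+0 = 0
j=1: val = 0+1 = 1
j=2: val = 1+2 = 3
j=3: val = 3+3 = 6
j=4: val = 6+4 = 10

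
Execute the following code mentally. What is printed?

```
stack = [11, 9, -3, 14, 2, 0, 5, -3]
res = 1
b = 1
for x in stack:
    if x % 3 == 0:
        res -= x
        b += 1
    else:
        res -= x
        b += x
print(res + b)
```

3

x=11: not %3==0, res = 1-11 = -10; b=12
x=9: %3==0, res = (-10)-9 = -19; b=13
x=-3: %3==0, res = (-19)-(-3) = -16; b=14
x=14: not %3==0, res = (-16)-14 = -30; b=28
x=2: not %3==0, res = (-30)-2 = -32; b=30
x=0: %3==0, res = (-32)-0 = -32; b=31
x=5: not %3==0, res = (-32)-5 = -37; b=36
x=-3: %3==0, res = (-37)-(-3) = -34; b=37
res+b = (-34)+37 = 3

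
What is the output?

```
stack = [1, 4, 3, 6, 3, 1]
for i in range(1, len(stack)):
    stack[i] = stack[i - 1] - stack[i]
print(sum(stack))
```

i=1: stack[1] = 1-4 = -3 → [1, -3, 3, 6, 3, 1]
i=2: stack[2] = (-3)-3 = -6 → [1, -3, -6, 6, 3, 1]
i=3: stack[3] = (-6)-6 = -12 → [1, -3, -6, -12, 3, 1]
i=4: stack[4] = (-12)-3 = -15 → [1, -3, -6, -12, -15, 1]
i=5: stack[5] = (-15)-1 = -16 → [1, -3, -6, -12, -15, -16]
sum = -51

-51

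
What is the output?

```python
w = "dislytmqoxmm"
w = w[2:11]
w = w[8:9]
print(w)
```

m

slice [2:11] → 'slytmqoxm'
slice [8:9] → 'm'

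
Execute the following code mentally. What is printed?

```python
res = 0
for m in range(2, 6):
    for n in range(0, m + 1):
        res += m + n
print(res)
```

102

m=2,n=0: res = 0+2 = 2
m=2,n=1: res = 2+3 = 5
m=2,n=2: res = 5+4 = 9
m=3,n=0: res = 9+3 = 12
m=3,n=1: res = 12+4 = 16
m=3,n=2: res = 16+5 = 21
m=3,n=3: res = 21+6 = 27
m=4,n=0: res = 27+4 = 31
m=4,n=1: res = 31+5 = 36
m=4,n=2: res = 36+6 = 42
m=4,n=3: res = 42+7 = 49
m=4,n=4: res = 49+8 = 57
m=5,n=0: res = 57+5 = 62
m=5,n=1: res = 62+6 = 68
m=5,n=2: res = 68+7 = 75
m=5,n=3: res = 75+8 = 83
m=5,n=4: res = 83+9 = 92
m=5,n=5: res = 92+10 = 102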